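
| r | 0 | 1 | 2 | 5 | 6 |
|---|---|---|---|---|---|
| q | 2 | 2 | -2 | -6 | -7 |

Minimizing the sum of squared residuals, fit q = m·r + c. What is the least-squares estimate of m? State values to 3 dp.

m = -1.612

Compute the Gram sums: Σr·r = 66, Σr = 14, Σ1 = 5.
Right-hand side: Σr·q = -74, Σq = -11.
Determinant 66·5 − 14² = 134.
m = ((-74)·5 − 14·(-11))/134 = -108/67; c = (66·(-11) − 14·(-74))/134 = 155/67.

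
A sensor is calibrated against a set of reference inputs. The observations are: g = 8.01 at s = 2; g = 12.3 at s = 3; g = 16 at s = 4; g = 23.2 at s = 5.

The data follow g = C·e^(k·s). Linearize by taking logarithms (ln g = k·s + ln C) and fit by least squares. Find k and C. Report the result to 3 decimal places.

k = 0.345, C = 4.129

Taking logs, ln g = k·s + ln C, so regress ln g on s.
Over the data: Σs = 14.0000, Σ(s)² = 54.0000, Σln g = 10.5070, Σs·ln g = 38.5013.
Normal system: [[54.0000, 14.0000]; [14.0000, 4]]·[k, ln C]ᵀ = [38.5013, 10.5070]ᵀ.
Solving (det = 20.0000): k = 0.34534, ln C = 1.41808, so C = exp(1.41808) = 4.12917.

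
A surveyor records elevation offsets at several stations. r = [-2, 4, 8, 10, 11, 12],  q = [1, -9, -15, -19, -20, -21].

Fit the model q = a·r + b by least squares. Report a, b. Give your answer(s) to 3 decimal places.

Entries of MᵀM: Σr·r = 449, Σr = 43, Σ1 = 6.
Moment sums: Σr·q = -820, Σq = -83.
Normal equations: [[449, 43]; [43, 6]]·[a, b]ᵀ = [-820, -83]ᵀ.
det = 449·6 − 43² = 845.
a = ((-820)·6 − 43·(-83))/845 = -1351/845; b = (449·(-83) − 43·(-820))/845 = -2007/845.

a = -1.599, b = -2.375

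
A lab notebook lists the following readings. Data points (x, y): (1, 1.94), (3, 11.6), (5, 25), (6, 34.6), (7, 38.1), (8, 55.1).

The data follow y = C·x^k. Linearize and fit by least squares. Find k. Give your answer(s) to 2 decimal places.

k = 1.58

Let Y = ln y. Fitting Y = k·ln x + ln C by least squares:
Σln x = 8.5252, Σ(ln x)² = 15.1183, Σln y = 17.5258, Σln x·ln y = 29.6433.
Equations: 15.1183·k + 8.5252·ln C = 29.6433;  8.5252·k + 6·ln C = 17.5258.
Δ = 15.1183·6 − (8.5252)² = 18.0313; k = (29.6433·6 − 8.5252·17.5258)/18.0313 = 1.57780, ln C = (15.1183·17.5258 − 8.5252·29.6433)/18.0313 = 0.67913.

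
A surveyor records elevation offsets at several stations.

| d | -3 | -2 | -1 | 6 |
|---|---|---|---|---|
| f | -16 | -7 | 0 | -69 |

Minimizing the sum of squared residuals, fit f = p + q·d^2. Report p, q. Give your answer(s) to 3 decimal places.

p = 1.480, q = -1.958

Normal-equation sums: Σ1 = 4, Σd^2 = 50, Σd^2·d^2 = 1394.
For Mᵀf: Σf = -92, Σd^2·f = -2656.
Normal equations: [[4, 50]; [50, 1394]]·[p, q]ᵀ = [-92, -2656]ᵀ.
Determinant 4·1394 − 50² = 3076.
p = ((-92)·1394 − 50·(-2656))/3076 = 1138/769; q = (4·(-2656) − 50·(-92))/3076 = -1506/769.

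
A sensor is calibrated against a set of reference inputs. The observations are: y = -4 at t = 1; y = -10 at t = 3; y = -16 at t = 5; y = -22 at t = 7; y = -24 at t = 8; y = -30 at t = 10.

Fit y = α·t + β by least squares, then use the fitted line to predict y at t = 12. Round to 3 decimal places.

ŷ = -35.904

Setting ∂/∂α … = 0 gives: 248·α + 34·β = -760;  34·α + 6·β = -106.
Eliminating β: 6·(row 1) − 34·(row 2) gives 332·α = 6·(-760) − 34·(-106) = -956, so α = -239/83.
Then β = ((-106) − 34·(-239/83))/6 = -112/83.
At t = 12: ŷ = (-239/83)·(12) + (-112/83)·(1) = -2980/83.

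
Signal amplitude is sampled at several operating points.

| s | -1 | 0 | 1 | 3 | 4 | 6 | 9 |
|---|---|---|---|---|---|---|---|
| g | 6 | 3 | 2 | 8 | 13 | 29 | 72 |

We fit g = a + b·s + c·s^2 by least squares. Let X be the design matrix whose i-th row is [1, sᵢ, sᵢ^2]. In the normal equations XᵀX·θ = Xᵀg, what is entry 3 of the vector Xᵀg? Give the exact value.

7164

Entry 3 ↔ basis s^2, so (Xᵀg)_{3} = Σᵢ (s^2)·gᵢ = (1)·(6) + (0)·(3) + (1)·(2) + (9)·(8) + (16)·(13) + (36)·(29) + (81)·(72) = 7164.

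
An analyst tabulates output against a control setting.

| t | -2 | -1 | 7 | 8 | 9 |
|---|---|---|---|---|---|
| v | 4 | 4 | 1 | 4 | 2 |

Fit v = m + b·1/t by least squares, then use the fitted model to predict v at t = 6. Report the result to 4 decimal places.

Compute the Gram sums: Σ1 = 5, Σ1/t = -565/504, Σ1/t·1/t = 329809/254016.
Moment sums: Σv = 15, Σ1/t·v = -647/126.
Determinant 5·(329809/254016) − (-565/504)² = 332455/63504.
m = (15·(329809/254016) − (-565/504)·(-647/126))/(332455/63504) = 696983/265964; b = (5·(-647/126) − (-565/504)·15)/(332455/63504) = -112518/66491.
At t = 6: v̂ = (696983/265964)·(1) + (-112518/66491)·(1/6) = 621971/265964.

v̂ = 2.3386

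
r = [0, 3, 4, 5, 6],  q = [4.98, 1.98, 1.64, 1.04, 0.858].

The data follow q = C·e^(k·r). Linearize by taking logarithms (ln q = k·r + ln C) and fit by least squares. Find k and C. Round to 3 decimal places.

Linearized form: ln q = k·r + ln C. From the 5 transformed points,
Over the data: Σr = 18.0000, Σ(r)² = 86.0000, Σln q = 2.6693, Σr·ln q = 3.3053.
Normal system: [[86.0000, 18.0000]; [18.0000, 5]]·[k, ln C]ᵀ = [3.3053, 2.6693]ᵀ.
Δ = 86.0000·5 − (18.0000)² = 106.0000; k = (3.3053·5 − 18.0000·2.6693)/106.0000 = -0.29737, ln C = (86.0000·2.6693 − 18.0000·3.3053)/106.0000 = 1.60438, so C = exp(1.60438) = 4.97477.

k = -0.297, C = 4.975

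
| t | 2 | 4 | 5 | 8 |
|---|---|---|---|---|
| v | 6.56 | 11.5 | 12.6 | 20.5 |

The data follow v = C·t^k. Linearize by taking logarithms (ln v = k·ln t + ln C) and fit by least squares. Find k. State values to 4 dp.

Let Y = ln v. Fitting Y = k·ln t + ln C by least squares:
Over the data: Σln t = 5.7683, Σ(ln t)² = 9.3166, Σln v = 9.8775, Σln t·ln v = 15.0482.
Normal system: [[9.3166, 5.7683]; [5.7683, 4]]·[k, ln C]ᵀ = [15.0482, 9.8775]ᵀ.
Solving (det = 3.9930): k = 0.80556, ln C = 1.30768.

k = 0.8056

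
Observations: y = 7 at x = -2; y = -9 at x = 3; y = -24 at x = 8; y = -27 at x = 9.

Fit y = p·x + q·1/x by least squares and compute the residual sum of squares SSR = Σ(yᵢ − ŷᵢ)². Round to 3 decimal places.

From the data, Σx·x = 158, Σx·1/x = 4, Σ1/x·1/x = 2017/5184.
For Aᵀy: Σx·y = -476, Σ1/x·y = -25/2.
Normal equations: [[158, 4]; [4, 2017/5184]]·[p, q]ᵀ = [-476, -25/2]ᵀ.
Eliminating q: (2017/5184)·(row 1) − 4·(row 2) gives (117871/2592)·p = (2017/5184)·(-476) − 4·(-25/2) = -175223/1296, so p = -350446/117871.
Then q = ((-25/2) − 4·(-350446/117871))/(2017/5184) = -184032/117871.
Residuals: 32189/117871, 51843/117871, -2332/117871, -8055/117871; SSR = 32189/117871.

SSR = 0.273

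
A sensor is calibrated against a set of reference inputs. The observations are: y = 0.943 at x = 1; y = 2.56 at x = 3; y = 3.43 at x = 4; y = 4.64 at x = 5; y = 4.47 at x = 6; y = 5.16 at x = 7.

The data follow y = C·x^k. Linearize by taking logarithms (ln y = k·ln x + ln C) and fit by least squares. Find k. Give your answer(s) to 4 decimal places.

k = 0.8940

Let Y = ln y. Fitting Y = k·ln x + ln C by least squares:
AᵀA = [[12.7160, 7.8320]; [7.8320, 6]], rhs = [11.0875, 6.7869]ᵀ  (here Σln x = 7.8320, Σ(ln x)² = 12.7160, Σln y = 6.7869, Σln x·ln y = 11.0875).
Slope k = (n·Σln x·ln y − Σln x·Σln y)/(n·Σ(ln x)² − (Σln x)²) = (6·11.0875 − 7.8320·6.7869)/14.9557 = 0.89396; ln C = (Σln y − k·Σln x)/n = -0.03576.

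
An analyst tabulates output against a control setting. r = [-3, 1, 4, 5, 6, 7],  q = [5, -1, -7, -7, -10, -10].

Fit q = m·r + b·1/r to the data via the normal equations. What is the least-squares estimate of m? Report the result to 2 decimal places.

m = -1.55

From the data, Σr·r = 136, Σr·1/r = 6, Σ1/r·1/r = 222581/176400.
Moment sums: Σr·q = -209, Σ1/r·q = -3743/420.
MᵀM·[m, b]ᵀ = Mᵀq becomes [[136, 6]; [6, 222581/176400]]·[m, b]ᵀ = [-209, -3743/420]ᵀ.
Eliminating b: (222581/176400)·(row 1) − 6·(row 2) gives (2990077/22050)·m = (222581/176400)·(-209) − 6·(-3743/420) = -37087069/176400, so m = -37087069/23920616.
Then b = ((-3743/420) − 6·(-37087069/23920616))/(222581/176400) = 925680/2990077.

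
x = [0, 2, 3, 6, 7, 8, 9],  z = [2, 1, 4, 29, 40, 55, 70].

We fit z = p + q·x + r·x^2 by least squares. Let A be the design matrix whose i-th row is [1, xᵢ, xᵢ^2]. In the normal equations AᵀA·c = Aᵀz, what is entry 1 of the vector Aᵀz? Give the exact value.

201

Entry 1 ↔ basis 1, so (Aᵀz)_{1} = Σᵢ zᵢ = (1)·(2) + (1)·(1) + (1)·(4) + (1)·(29) + (1)·(40) + (1)·(55) + (1)·(70) = 201.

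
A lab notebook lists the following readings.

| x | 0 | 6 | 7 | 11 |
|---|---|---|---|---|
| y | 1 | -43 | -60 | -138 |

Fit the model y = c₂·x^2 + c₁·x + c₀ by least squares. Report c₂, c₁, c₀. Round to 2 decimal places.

c₂ = -1.03, c₁ = -1.38, c₀ = 1.07

Forming MᵀM = [[18338, 1890, 206]; [1890, 206, 24]; [206, 24, 4]] and Mᵀy = [-21186, -2196, -240]ᵀ gives MᵀM·[c₂, c₁, c₀]ᵀ = Mᵀy.
Row-reducing yields c₂ = -26394/25741, c₁ = -35460/25741, c₀ = 27591/25741.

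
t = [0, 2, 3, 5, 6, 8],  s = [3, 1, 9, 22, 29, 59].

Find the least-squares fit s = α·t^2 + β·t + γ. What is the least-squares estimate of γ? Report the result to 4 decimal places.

γ = 2.6667

Normal-equation sums: Σt^2·t^2 = 6114, Σt^2·t = 888, Σt^2 = 138, Σt·t = 138, Σt = 24, Σ1 = 6.
For Mᵀs: Σt^2·s = 5455, Σt·s = 785, Σs = 123.
Row-reducing yields α = 47/42, β = -83/42, γ = 8/3.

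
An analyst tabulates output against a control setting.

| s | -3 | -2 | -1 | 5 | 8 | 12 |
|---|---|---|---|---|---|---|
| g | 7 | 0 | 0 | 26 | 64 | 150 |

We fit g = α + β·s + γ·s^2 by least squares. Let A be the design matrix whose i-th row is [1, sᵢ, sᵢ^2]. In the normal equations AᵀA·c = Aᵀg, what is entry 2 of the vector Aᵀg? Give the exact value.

2421

Entry 2 ↔ basis s, so (Aᵀg)_{2} = Σᵢ (s)·gᵢ = (-3)·(7) + (-2)·(0) + (-1)·(0) + (5)·(26) + (8)·(64) + (12)·(150) = 2421.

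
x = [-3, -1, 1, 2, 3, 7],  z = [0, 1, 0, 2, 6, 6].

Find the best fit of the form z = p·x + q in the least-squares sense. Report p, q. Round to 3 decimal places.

p = 0.681, q = 1.479

The normal system AᵀA·[p, q]ᵀ = Aᵀz is [[73, 9]; [9, 6]]·[p, q]ᵀ = [63, 15]ᵀ.
Δ = 73·6 − 9² = 357.
p = (63·6 − 9·15)/357 = 81/119; q = (73·15 − 9·63)/357 = 176/119.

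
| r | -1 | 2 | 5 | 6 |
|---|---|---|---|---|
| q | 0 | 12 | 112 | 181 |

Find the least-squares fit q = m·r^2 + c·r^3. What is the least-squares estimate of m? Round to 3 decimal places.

m = 1.755

Normal-equation sums: Σr^2·r^2 = 1938, Σr^2·r^3 = 10932, Σr^3·r^3 = 62346.
Moment sums: Σr^2·q = 9364, Σr^3·q = 53192.
So AᵀA·[m, c]ᵀ = Aᵀq: [[1938, 10932]; [10932, 62346]]·[m, c]ᵀ = [9364, 53192]ᵀ.
Eliminating c: 62346·(row 1) − 10932·(row 2) gives 1317924·m = 62346·9364 − 10932·53192 = 2313000, so m = 64250/36609.
Then c = (53192 − 10932·(64250/36609))/62346 = 6656/12203.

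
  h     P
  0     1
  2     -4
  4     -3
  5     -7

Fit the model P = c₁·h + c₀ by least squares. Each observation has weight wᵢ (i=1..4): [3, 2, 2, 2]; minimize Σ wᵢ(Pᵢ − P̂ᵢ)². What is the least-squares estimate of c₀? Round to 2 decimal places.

c₀ = 0.52

The normal equations are: 90·c₁ + 22·c₀ = -110;  22·c₁ + 9·c₀ = -25.
det = 90·9 − 22² = 326.
c₁ = ((-110)·9 − 22·(-25))/326 = -220/163; c₀ = (90·(-25) − 22·(-110))/326 = 85/163.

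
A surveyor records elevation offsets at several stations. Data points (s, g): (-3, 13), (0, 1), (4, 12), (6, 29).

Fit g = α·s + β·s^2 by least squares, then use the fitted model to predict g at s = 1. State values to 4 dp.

With design matrix M, MᵀM = [[61, 253]; [253, 1633]] and Mᵀg = [183, 1353]ᵀ.
Eliminating β: 1633·(row 1) − 253·(row 2) gives 35604·α = 1633·183 − 253·1353 = -43470, so α = -105/86.
Then β = (1353 − 253·(-105/86))/1633 = 2013/1978.
At s = 1: ĝ = (-105/86)·(1) + (2013/1978)·(1) = -201/989.

ĝ = -0.2032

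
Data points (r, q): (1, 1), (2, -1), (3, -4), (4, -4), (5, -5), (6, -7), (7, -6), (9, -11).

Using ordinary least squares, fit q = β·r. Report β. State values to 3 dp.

From the data, Σr·r = 221.
For Mᵀq: Σr·q = -237.
β = (-237)/221 = -1.0724.

β = -1.072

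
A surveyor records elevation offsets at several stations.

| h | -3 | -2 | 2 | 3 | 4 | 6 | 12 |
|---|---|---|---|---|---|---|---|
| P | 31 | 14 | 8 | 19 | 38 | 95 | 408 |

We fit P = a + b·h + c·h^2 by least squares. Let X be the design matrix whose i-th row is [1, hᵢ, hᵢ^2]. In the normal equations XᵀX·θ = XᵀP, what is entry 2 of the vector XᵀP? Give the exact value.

Entry 2 ↔ basis h, so (XᵀP)_{2} = Σᵢ (h)·Pᵢ = (-3)·(31) + (-2)·(14) + (2)·(8) + (3)·(19) + (4)·(38) + (6)·(95) + (12)·(408) = 5570.

5570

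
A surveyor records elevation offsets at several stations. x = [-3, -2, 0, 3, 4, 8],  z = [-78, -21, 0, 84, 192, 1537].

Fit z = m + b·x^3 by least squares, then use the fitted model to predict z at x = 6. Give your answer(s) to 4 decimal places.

ẑ = 649.4066

Sums needed: Σ1 = 6, Σx^3 = 568, Σx^3·x^3 = 267762.
And Σz = 1714, Σx^3·z = 803774.
AᵀA·[m, b]ᵀ = Aᵀz becomes [[6, 568]; [568, 267762]]·[m, b]ᵀ = [1714, 803774]ᵀ.
Eliminating b: 267762·(row 1) − 568·(row 2) gives 1283948·m = 267762·1714 − 568·803774 = 2400436, so m = 600109/320987.
Then b = (803774 − 568·(600109/320987))/267762 = 962273/320987.
At x = 6: ẑ = (600109/320987)·(1) + (962273/320987)·(216) = 208451077/320987.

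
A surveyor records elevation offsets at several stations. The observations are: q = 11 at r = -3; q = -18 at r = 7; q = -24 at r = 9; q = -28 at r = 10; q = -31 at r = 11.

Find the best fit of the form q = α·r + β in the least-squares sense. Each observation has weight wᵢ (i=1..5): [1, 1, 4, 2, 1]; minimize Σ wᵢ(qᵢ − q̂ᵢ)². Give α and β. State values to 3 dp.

α = -2.975, β = 2.359

Normal-equation sums: Σwᵢ·r·r = 703, Σwᵢ·r = 71, Σwᵢ·1 = 9.
Moment sums: Σwᵢ·r·q = -1924, Σwᵢ·q = -190.
XᵀWX·[α, β]ᵀ = XᵀWq becomes [[703, 71]; [71, 9]]·[α, β]ᵀ = [-1924, -190]ᵀ.
Determinant 703·9 − 71² = 1286.
α = ((-1924)·9 − 71·(-190))/1286 = -1913/643; β = (703·(-190) − 71·(-1924))/1286 = 1517/643.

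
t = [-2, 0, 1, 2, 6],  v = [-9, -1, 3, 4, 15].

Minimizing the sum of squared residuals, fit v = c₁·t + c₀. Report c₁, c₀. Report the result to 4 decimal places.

c₁ = 2.9034, c₀ = -1.6648

Sums needed: Σt·t = 45, Σt = 7, Σ1 = 5.
And Σt·v = 119, Σv = 12.
AᵀA·[c₁, c₀]ᵀ = Aᵀv becomes [[45, 7]; [7, 5]]·[c₁, c₀]ᵀ = [119, 12]ᵀ.
Eliminating c₀: 5·(row 1) − 7·(row 2) gives 176·c₁ = 5·119 − 7·12 = 511, so c₁ = 511/176.
Then c₀ = (12 − 7·(511/176))/5 = -293/176.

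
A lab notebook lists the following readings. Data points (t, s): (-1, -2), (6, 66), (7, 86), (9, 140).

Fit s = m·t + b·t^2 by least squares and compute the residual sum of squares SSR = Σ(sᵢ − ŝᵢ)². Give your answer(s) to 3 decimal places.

Setting ∂/∂m … = 0 gives: 167·m + 1287·b = 2260;  1287·m + 10259·b = 17928.
(Σt·t = 167, Σt·t^2 = 1287, Σt^2·t^2 = 10259, Σt·s = 2260, Σt^2·s = 17928.)
Δ = 167·10259 − 1287² = 56884.
m = (2260·10259 − 1287·17928)/56884 = 28001/14221; b = (167·17928 − 1287·2260)/56884 = 21339/14221.
Residuals: -21780/14221, 2376/14221, -18612/14221, 10472/14221; SSR = 65824/14221.

SSR = 4.629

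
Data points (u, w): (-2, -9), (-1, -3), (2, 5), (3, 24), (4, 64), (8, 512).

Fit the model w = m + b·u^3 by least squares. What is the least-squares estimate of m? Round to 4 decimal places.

m = -1.8922

From the data, Σ1 = 6, Σu^3 = 602, Σu^3·u^3 = 267098.
Moment sums: Σw = 593, Σu^3·w = 267003.
det = 6·267098 − 602² = 1240184.
m = (593·267098 − 602·267003)/1240184 = -586673/310046; b = (6·267003 − 602·593)/1240184 = 155629/155023.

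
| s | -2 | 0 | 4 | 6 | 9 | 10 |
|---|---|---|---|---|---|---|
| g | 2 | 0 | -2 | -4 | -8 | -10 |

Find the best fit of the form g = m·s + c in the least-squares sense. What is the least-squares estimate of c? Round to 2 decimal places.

c = 0.58

The normal system XᵀX·[m, c]ᵀ = Xᵀg is [[237, 27]; [27, 6]]·[m, c]ᵀ = [-208, -22]ᵀ.
Determinant 237·6 − 27² = 693.
m = ((-208)·6 − 27·(-22))/693 = -218/231; c = (237·(-22) − 27·(-208))/693 = 134/231.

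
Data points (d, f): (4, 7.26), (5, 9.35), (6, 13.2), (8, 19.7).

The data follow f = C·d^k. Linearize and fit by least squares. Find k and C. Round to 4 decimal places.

k = 1.4726, C = 0.9199

Taking logs, ln f = k·ln d + ln C, so regress ln f on ln d.
Σln d = 6.8669, Σ(ln d)² = 12.0466, Σln f = 9.7786, Σln d·ln f = 17.1670.
Equations: 12.0466·k + 6.8669·ln C = 17.1670;  6.8669·k + 4·ln C = 9.7786.
Solving (det = 1.0316): k = 1.47264, ln C = -0.08349, so C = exp(-0.08349) = 0.91990.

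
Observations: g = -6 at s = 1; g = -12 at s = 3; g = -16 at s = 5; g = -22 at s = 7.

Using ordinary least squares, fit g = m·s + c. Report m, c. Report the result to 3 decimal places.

m = -2.600, c = -3.600

XᵀX·[m, c]ᵀ = Xᵀg reads: 84·m + 16·c = -276;  16·m + 4·c = -56.
det = 84·4 − 16² = 80.
m = ((-276)·4 − 16·(-56))/80 = -13/5; c = (84·(-56) − 16·(-276))/80 = -18/5.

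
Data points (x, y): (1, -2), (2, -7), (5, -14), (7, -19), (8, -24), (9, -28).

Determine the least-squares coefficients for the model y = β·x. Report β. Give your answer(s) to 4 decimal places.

β = -2.9598

The normal system MᵀM·[β]ᵀ = Mᵀy is [[224]]·[β]ᵀ = [-663]ᵀ.
β = (-663)/224 = -2.95982.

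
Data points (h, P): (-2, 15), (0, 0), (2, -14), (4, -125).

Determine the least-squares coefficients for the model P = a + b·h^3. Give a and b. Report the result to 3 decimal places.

a = 0.240, b = -1.953

Sums needed: Σ1 = 4, Σh^3 = 64, Σh^3·h^3 = 4224.
Right-hand side: ΣP = -124, Σh^3·P = -8232.
Normal equations: [[4, 64]; [64, 4224]]·[a, b]ᵀ = [-124, -8232]ᵀ.
Eliminating b: 4224·(row 1) − 64·(row 2) gives 12800·a = 4224·(-124) − 64·(-8232) = 3072, so a = 6/25.
Then b = ((-8232) − 64·(6/25))/4224 = -781/400.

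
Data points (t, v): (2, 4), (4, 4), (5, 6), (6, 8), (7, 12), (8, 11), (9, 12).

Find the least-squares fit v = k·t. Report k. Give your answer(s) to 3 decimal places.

From the data, Σt·t = 275.
Right-hand side: Σt·v = 382.
Normal equations: [[275]]·[k]ᵀ = [382]ᵀ.
Hence k = 382 / 275 ≈ 1.38909.

k = 1.389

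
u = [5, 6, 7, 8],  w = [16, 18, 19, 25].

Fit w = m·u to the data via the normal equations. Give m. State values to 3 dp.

m = 2.994

With design matrix A, AᵀA = [[174]] and Aᵀw = [521]ᵀ.
Hence m = 521 / 174 ≈ 2.99425.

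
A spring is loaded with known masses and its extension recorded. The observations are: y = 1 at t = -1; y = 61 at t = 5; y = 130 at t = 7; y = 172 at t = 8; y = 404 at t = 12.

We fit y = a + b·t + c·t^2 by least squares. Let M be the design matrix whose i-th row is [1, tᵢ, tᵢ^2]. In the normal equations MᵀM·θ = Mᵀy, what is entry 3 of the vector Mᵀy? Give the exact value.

77080

Entry 3 ↔ basis t^2, so (Mᵀy)_{3} = Σᵢ (t^2)·yᵢ = (1)·(1) + (25)·(61) + (49)·(130) + (64)·(172) + (144)·(404) = 77080.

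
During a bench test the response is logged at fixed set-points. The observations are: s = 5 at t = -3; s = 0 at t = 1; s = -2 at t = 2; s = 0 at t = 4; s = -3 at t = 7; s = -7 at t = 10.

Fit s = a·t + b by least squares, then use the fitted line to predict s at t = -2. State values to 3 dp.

Forming MᵀM = [[179, 21]; [21, 6]] and Mᵀs = [-110, -7]ᵀ gives MᵀM·[a, b]ᵀ = Mᵀs.
Determinant 179·6 − 21² = 633.
a = ((-110)·6 − 21·(-7))/633 = -171/211; b = (179·(-7) − 21·(-110))/633 = 1057/633.
At t = -2: ŝ = (-171/211)·(-2) + (1057/633)·(1) = 2083/633.

ŝ = 3.291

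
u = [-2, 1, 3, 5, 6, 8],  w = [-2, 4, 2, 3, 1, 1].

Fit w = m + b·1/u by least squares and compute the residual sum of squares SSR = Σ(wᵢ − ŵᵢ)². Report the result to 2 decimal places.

SSR = 3.36

AᵀA·[m, b]ᵀ = Aᵀw reads: 6·m + (53/40)·b = 9;  (53/40)·m + (20801/14400)·b = 787/120.
Δ = 6·(20801/14400) − (53/40)² = 1327/192.
m = (9·(20801/14400) − (53/40)·(787/120))/(1327/192) = 20692/33175; b = (6·(787/120) − (53/40)·9)/(1327/192) = 26328/6635.
Residuals: -21222/33175, -19632/33175, 1778/33175, 10501/6635, -9457/33175, -3972/33175; SSR = 111558/33175.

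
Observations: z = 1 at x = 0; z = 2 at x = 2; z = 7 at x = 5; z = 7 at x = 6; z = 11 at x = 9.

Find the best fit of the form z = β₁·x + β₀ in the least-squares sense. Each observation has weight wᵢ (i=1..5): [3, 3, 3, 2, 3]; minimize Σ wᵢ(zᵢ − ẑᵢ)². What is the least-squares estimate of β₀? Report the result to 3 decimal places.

β₀ = 0.530

With design matrix A, AᵀWA = [[402, 60]; [60, 14]] and AᵀWz = [498, 77]ᵀ.
Eliminating β₀: 14·(row 1) − 60·(row 2) gives 2028·β₁ = 14·498 − 60·77 = 2352, so β₁ = 196/169.
Then β₀ = (77 − 60·(196/169))/14 = 179/338.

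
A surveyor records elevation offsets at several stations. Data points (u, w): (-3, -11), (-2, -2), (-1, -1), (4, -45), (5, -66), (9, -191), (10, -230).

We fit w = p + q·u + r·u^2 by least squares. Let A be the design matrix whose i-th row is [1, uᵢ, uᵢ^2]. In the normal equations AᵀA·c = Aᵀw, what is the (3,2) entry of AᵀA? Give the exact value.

Row 3 ↔ basis u^2, column 2 ↔ basis u, so (AᵀA)_{3,2} = Σᵢ (u^2)·(u) = (9)·(-3) + (4)·(-2) + (1)·(-1) + (16)·(4) + (25)·(5) + (81)·(9) + (100)·(10) = 1882.

1882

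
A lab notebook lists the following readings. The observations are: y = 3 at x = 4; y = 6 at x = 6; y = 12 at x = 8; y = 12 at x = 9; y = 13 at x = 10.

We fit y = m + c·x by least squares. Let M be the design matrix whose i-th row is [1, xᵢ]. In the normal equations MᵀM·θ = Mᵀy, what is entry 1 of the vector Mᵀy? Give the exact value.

46

Entry 1 ↔ basis 1, so (Mᵀy)_{1} = Σᵢ yᵢ = (1)·(3) + (1)·(6) + (1)·(12) + (1)·(12) + (1)·(13) = 46.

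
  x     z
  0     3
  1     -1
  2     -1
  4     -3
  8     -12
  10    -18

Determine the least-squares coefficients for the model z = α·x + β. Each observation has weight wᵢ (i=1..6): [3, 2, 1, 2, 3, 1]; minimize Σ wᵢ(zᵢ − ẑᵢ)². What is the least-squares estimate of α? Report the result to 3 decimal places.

α = -1.881

The normal system AᵀWA·[α, β]ᵀ = AᵀWz is [[330, 46]; [46, 12]]·[α, β]ᵀ = [-496, -54]ᵀ.
Eliminating β: 12·(row 1) − 46·(row 2) gives 1844·α = 12·(-496) − 46·(-54) = -3468, so α = -867/461.
Then β = ((-54) − 46·(-867/461))/12 = 1249/461.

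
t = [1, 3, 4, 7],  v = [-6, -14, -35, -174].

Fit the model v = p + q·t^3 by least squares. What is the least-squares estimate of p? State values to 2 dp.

With design matrix X, XᵀX = [[4, 435]; [435, 122475]] and Xᵀv = [-229, -62306]ᵀ.
Δ = 4·122475 − 435² = 300675.
p = ((-229)·122475 − 435·(-62306))/300675 = -62911/20045; q = (4·(-62306) − 435·(-229))/300675 = -149609/300675.

p = -3.14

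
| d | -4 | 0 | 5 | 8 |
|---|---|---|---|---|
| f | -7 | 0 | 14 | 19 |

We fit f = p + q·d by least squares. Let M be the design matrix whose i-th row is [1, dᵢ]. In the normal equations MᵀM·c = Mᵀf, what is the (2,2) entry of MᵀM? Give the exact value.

Row 2 ↔ basis d, column 2 ↔ basis d, so (MᵀM)_{2,2} = Σᵢ (d)·(d) = (-4)·(-4) + (0)·(0) + (5)·(5) + (8)·(8) = 105.

105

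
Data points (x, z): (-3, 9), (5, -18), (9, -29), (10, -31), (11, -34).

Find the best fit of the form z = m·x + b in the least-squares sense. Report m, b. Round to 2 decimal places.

Entries of MᵀM: Σx·x = 336, Σx = 32, Σ1 = 5.
And Σx·z = -1062, Σz = -103.
MᵀM·[m, b]ᵀ = Mᵀz becomes [[336, 32]; [32, 5]]·[m, b]ᵀ = [-1062, -103]ᵀ.
Eliminating b: 5·(row 1) − 32·(row 2) gives 656·m = 5·(-1062) − 32·(-103) = -2014, so m = -1007/328.
Then b = ((-103) − 32·(-1007/328))/5 = -39/41.

m = -3.07, b = -0.95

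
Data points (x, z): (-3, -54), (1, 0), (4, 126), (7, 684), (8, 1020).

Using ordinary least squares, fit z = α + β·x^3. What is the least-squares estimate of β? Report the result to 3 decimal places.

β = 1.995

The normal system MᵀM·[α, β]ᵀ = Mᵀz is [[5, 893]; [893, 384619]]·[α, β]ᵀ = [1776, 766374]ᵀ.
det = 5·384619 − 893² = 1125646.
α = (1776·384619 − 893·766374)/1125646 = -644319/562823; β = (5·766374 − 893·1776)/1125646 = 1122951/562823.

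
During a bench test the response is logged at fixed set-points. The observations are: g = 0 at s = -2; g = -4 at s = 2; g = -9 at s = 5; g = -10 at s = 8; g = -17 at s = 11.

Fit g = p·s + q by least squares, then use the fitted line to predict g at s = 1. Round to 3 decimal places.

Compute the Gram sums: Σs·s = 218, Σs = 24, Σ1 = 5.
And Σs·g = -320, Σg = -40.
XᵀX·[p, q]ᵀ = Xᵀg becomes [[218, 24]; [24, 5]]·[p, q]ᵀ = [-320, -40]ᵀ.
Eliminating q: 5·(row 1) − 24·(row 2) gives 514·p = 5·(-320) − 24·(-40) = -640, so p = -320/257.
Then q = ((-40) − 24·(-320/257))/5 = -520/257.
At s = 1: ĝ = (-320/257)·(1) + (-520/257)·(1) = -840/257.

ĝ = -3.268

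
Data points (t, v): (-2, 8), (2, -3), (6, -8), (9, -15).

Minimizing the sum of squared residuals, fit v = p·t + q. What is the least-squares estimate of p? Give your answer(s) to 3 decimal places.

p = -2.000

The normal system AᵀA·[p, q]ᵀ = Aᵀv is [[125, 15]; [15, 4]]·[p, q]ᵀ = [-205, -18]ᵀ.
det = 125·4 − 15² = 275.
p = ((-205)·4 − 15·(-18))/275 = -2; q = (125·(-18) − 15·(-205))/275 = 3.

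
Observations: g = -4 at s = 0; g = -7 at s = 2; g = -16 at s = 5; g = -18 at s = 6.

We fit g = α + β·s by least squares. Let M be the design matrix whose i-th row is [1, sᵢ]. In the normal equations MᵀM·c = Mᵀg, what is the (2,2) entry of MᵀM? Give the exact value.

Row 2 ↔ basis s, column 2 ↔ basis s, so (MᵀM)_{2,2} = Σᵢ (s)·(s) = (0)·(0) + (2)·(2) + (5)·(5) + (6)·(6) = 65.

65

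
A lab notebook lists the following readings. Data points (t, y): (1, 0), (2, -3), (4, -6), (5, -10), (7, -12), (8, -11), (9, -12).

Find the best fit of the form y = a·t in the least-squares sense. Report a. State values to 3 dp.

With design matrix X, XᵀX = [[240]] and Xᵀy = [-360]ᵀ.
a = (-360)/240 = -1.5.

a = -1.500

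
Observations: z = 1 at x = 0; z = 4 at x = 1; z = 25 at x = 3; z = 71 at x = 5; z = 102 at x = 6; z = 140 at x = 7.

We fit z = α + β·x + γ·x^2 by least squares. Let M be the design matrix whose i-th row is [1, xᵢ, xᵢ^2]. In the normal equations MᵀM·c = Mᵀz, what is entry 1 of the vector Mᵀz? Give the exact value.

Entry 1 ↔ basis 1, so (Mᵀz)_{1} = Σᵢ zᵢ = (1)·(1) + (1)·(4) + (1)·(25) + (1)·(71) + (1)·(102) + (1)·(140) = 343.

343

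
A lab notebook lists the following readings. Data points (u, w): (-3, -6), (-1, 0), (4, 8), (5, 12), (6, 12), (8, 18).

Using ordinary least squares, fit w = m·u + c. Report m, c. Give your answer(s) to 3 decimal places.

Forming MᵀM = [[151, 19]; [19, 6]] and Mᵀw = [326, 44]ᵀ gives MᵀM·[m, c]ᵀ = Mᵀw.
Determinant 151·6 − 19² = 545.
m = (326·6 − 19·44)/545 = 224/109; c = (151·44 − 19·326)/545 = 90/109.

m = 2.055, c = 0.826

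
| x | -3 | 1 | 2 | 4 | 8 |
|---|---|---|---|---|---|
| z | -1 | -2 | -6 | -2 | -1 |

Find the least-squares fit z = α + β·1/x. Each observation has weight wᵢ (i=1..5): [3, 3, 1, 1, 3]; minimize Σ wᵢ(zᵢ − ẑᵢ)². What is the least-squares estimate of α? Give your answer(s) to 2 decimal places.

α = -1.49

Sums needed: Σwᵢ·1 = 11, Σwᵢ·1/x = 25/8, Σwᵢ·1/x·1/x = 709/192.
And Σwᵢ·z = -20, Σwᵢ·1/x·z = -71/8.
So AᵀWA·[α, β]ᵀ = AᵀWz: [[11, 25/8]; [25/8, 709/192]]·[α, β]ᵀ = [-20, -71/8]ᵀ.
det = 11·(709/192) − (25/8)² = 1481/48.
α = ((-20)·(709/192) − (25/8)·(-71/8))/(1481/48) = -8855/5924; β = (11·(-71/8) − (25/8)·(-20))/(1481/48) = -1686/1481.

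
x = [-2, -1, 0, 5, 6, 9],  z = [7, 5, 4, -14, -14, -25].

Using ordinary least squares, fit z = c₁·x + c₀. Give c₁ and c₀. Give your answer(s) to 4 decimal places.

c₁ = -2.9663, c₀ = 2.2378

Normal-equation sums: Σx·x = 147, Σx = 17, Σ1 = 6.
For Aᵀz: Σx·z = -398, Σz = -37.
det = 147·6 − 17² = 593.
c₁ = ((-398)·6 − 17·(-37))/593 = -1759/593; c₀ = (147·(-37) − 17·(-398))/593 = 1327/593.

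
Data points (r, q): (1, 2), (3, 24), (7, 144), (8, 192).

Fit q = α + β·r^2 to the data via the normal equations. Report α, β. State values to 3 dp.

AᵀA·[α, β]ᵀ = Aᵀq reads: 4·α + 123·β = 362;  123·α + 6579·β = 19562.
(Σ1 = 4, Σr^2 = 123, Σr^2·r^2 = 6579, Σq = 362, Σr^2·q = 19562.)
det = 4·6579 − 123² = 11187.
α = (362·6579 − 123·19562)/11187 = -8176/3729; β = (4·19562 − 123·362)/11187 = 33722/11187.

α = -2.193, β = 3.014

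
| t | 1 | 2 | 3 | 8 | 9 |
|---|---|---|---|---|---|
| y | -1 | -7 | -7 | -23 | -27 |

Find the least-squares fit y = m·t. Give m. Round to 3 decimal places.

Forming XᵀX = [[159]] and Xᵀy = [-463]ᵀ gives XᵀX·[m]ᵀ = Xᵀy.
Hence m = -463 / 159 ≈ -2.91195.

m = -2.912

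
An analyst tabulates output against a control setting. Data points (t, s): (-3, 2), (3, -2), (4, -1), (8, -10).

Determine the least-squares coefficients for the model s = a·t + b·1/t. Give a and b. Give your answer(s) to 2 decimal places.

a = -1.30, b = 7.92

The normal equations are: 98·a + 4·b = -96;  4·a + (173/576)·b = -17/6.
Eliminating b: (173/576)·(row 1) − 4·(row 2) gives (3869/288)·a = (173/576)·(-96) − 4·(-17/6) = -35/2, so a = -5040/3869.
Then b = ((-17/6) − 4·(-5040/3869))/(173/576) = 30624/3869.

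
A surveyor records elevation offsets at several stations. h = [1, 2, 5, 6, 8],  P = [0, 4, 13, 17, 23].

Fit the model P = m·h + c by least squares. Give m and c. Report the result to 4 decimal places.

m = 3.2590, c = -2.9398

With design matrix M, MᵀM = [[130, 22]; [22, 5]] and MᵀP = [359, 57]ᵀ.
Δ = 130·5 − 22² = 166.
m = (359·5 − 22·57)/166 = 541/166; c = (130·57 − 22·359)/166 = -244/83.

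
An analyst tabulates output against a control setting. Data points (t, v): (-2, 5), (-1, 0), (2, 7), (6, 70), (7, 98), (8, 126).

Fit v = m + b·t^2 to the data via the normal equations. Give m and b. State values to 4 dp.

Entries of MᵀM: Σ1 = 6, Σt^2 = 158, Σt^2·t^2 = 7826.
Moment sums: Σv = 306, Σt^2·v = 15434.
So MᵀM·[m, b]ᵀ = Mᵀv: [[6, 158]; [158, 7826]]·[m, b]ᵀ = [306, 15434]ᵀ.
Eliminating b: 7826·(row 1) − 158·(row 2) gives 21992·m = 7826·306 − 158·15434 = -43816, so m = -5477/2749.
Then b = (15434 − 158·(-5477/2749))/7826 = 5532/2749.

m = -1.9924, b = 2.0124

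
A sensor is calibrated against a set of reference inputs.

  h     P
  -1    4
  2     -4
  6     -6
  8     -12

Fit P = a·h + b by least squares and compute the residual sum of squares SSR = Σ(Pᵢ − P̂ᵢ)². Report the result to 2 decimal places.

SSR = 10.95

Normal-equation sums: Σh·h = 105, Σh = 15, Σ1 = 4.
Moment sums: Σh·P = -144, ΣP = -18.
Eliminating b: 4·(row 1) − 15·(row 2) gives 195·a = 4·(-144) − 15·(-18) = -306, so a = -102/65.
Then b = ((-18) − 15·(-102/65))/4 = 18/13.
Residuals: 68/65, -146/65, 132/65, -54/65; SSR = 712/65.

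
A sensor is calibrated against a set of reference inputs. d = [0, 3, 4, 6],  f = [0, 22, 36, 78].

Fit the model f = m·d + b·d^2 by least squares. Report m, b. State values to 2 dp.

Sums needed: Σd·d = 61, Σd·d^2 = 307, Σd^2·d^2 = 1633.
Right-hand side: Σd·f = 678, Σd^2·f = 3582.
Normal equations: [[61, 307]; [307, 1633]]·[m, b]ᵀ = [678, 3582]ᵀ.
Determinant 61·1633 − 307² = 5364.
m = (678·1633 − 307·3582)/5364 = 625/447; b = (61·3582 − 307·678)/5364 = 863/447.

m = 1.40, b = 1.93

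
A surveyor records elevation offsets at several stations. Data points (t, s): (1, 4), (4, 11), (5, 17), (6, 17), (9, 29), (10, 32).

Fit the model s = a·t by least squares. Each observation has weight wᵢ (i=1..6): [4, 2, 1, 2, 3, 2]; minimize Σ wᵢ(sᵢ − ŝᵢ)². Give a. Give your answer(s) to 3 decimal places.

Compute the Gram sums: Σwᵢ·t·t = 576.
Moment sums: Σwᵢ·t·s = 1816.
Hence a = 1816 / 576 ≈ 3.15278.

a = 3.153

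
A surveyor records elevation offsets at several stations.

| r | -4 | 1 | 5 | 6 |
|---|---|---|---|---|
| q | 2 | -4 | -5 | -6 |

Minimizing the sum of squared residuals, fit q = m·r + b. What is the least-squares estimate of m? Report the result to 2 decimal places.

m = -0.76

Normal-equation sums: Σr·r = 78, Σr = 8, Σ1 = 4.
Moment sums: Σr·q = -73, Σq = -13.
So XᵀX·[m, b]ᵀ = Xᵀq: [[78, 8]; [8, 4]]·[m, b]ᵀ = [-73, -13]ᵀ.
det = 78·4 − 8² = 248.
m = ((-73)·4 − 8·(-13))/248 = -47/62; b = (78·(-13) − 8·(-73))/248 = -215/124.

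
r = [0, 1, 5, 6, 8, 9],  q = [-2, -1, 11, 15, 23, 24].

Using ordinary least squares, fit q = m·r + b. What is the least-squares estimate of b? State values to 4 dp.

Forming MᵀM = [[207, 29]; [29, 6]] and Mᵀq = [544, 70]ᵀ gives MᵀM·[m, b]ᵀ = Mᵀq.
Δ = 207·6 − 29² = 401.
m = (544·6 − 29·70)/401 = 1234/401; b = (207·70 − 29·544)/401 = -1286/401.

b = -3.2070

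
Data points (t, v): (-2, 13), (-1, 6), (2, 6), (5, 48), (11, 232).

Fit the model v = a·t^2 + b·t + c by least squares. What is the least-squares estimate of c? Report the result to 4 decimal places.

c = 2.3091

Normal-equation sums: Σt^2·t^2 = 15299, Σt^2·t = 1455, Σt^2 = 155, Σt·t = 155, Σt = 15, Σ1 = 5.
Moment sums: Σt^2·v = 29354, Σt·v = 2772, Σv = 305.
Row-reducing yields a = 177/88, b = -537/440, c = 127/55.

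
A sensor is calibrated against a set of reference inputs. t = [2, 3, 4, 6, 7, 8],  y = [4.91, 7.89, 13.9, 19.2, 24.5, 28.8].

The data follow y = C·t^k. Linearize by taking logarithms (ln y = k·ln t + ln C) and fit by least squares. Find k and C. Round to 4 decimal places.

k = 1.2708, C = 2.0721

Linearized form: ln y = k·ln t + ln C. From the 6 transformed points,
XᵀX = [[14.9303, 8.9952]; [8.9952, 6]], rhs = [25.5274, 15.8027]ᵀ  (here Σln t = 8.9952, Σ(ln t)² = 14.9303, Σln y = 15.8027, Σln t·ln y = 25.5274).
Slope k = (n·Σln t·ln y − Σln t·Σln y)/(n·Σ(ln t)² − (Σln t)²) = (6·25.5274 − 8.9952·15.8027)/8.6686 = 1.27082; ln C = (Σln y − k·Σln t)/n = 0.72858, so C = exp(0.72858) = 2.07214.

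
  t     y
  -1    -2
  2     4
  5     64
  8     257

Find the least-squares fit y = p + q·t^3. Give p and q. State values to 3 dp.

p = -0.249, q = 0.503

The normal system MᵀM·[p, q]ᵀ = Mᵀy is [[4, 644]; [644, 277834]]·[p, q]ᵀ = [323, 139618]ᵀ.
Determinant 4·277834 − 644² = 696600.
p = (323·277834 − 644·139618)/696600 = -643/2580; q = (4·139618 − 644·323)/696600 = 649/1290.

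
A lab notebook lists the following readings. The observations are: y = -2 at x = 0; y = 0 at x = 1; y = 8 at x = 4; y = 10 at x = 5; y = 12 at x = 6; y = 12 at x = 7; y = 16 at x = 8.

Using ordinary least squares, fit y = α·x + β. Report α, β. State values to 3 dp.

MᵀM·[α, β]ᵀ = Mᵀy reads: 191·α + 31·β = 366;  31·α + 7·β = 56.
Eliminating β: 7·(row 1) − 31·(row 2) gives 376·α = 7·366 − 31·56 = 826, so α = 413/188.
Then β = (56 − 31·(413/188))/7 = -325/188.

α = 2.197, β = -1.729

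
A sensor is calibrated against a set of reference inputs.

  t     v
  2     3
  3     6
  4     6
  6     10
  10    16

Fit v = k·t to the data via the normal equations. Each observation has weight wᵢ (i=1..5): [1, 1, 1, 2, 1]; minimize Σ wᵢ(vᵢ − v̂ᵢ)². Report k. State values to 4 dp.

k = 1.6318

Setting ∂/∂k … = 0 gives: 201·k = 328.
(Σwᵢ·t·t = 201, Σwᵢ·t·v = 328.)
k = 328/201 = 1.63184.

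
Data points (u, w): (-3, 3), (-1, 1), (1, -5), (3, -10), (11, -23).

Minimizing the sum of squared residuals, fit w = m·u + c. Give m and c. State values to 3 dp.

Forming XᵀX = [[141, 11]; [11, 5]] and Xᵀw = [-298, -34]ᵀ gives XᵀX·[m, c]ᵀ = Xᵀw.
Eliminating c: 5·(row 1) − 11·(row 2) gives 584·m = 5·(-298) − 11·(-34) = -1116, so m = -279/146.
Then c = ((-34) − 11·(-279/146))/5 = -379/146.

m = -1.911, c = -2.596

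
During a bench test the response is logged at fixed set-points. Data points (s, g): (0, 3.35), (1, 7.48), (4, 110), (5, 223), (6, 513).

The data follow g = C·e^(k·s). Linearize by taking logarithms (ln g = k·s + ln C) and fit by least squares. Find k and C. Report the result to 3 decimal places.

k = 0.846, C = 3.343

Let Y = ln g. Fitting Y = k·s + ln C by least squares:
Σs = 16.0000, Σ(s)² = 78.0000, Σln g = 19.5691, Σs·ln g = 85.2917.
Normal system: [[78.0000, 16.0000]; [16.0000, 5]]·[k, ln C]ᵀ = [85.2917, 19.5691]ᵀ.
Slope k = (n·Σs·ln g − Σs·Σln g)/(n·Σ(s)² − (Σs)²) = (5·85.2917 − 16.0000·19.5691)/134.0000 = 0.84591; ln C = (Σln g − k·Σs)/n = 1.20690, so C = exp(1.20690) = 3.34311.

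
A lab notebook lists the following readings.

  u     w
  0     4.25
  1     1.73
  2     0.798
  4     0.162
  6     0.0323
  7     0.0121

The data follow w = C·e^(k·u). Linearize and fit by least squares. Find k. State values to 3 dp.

Let Y = ln w. Fitting Y = k·u + ln C by least squares:
Σu = 20.0000, Σ(u)² = 106.0000, Σln w = -7.8980, Σu·ln w = -58.6818.
Equations: 106.0000·k + 20.0000·ln C = -58.6818;  20.0000·k + 6·ln C = -7.8980.
Slope k = (n·Σu·ln w − Σu·Σln w)/(n·Σ(u)² − (Σu)²) = (6·-58.6818 − 20.0000·-7.8980)/236.0000 = -0.82259; ln C = (Σln w − k·Σu)/n = 1.42562.

k = -0.823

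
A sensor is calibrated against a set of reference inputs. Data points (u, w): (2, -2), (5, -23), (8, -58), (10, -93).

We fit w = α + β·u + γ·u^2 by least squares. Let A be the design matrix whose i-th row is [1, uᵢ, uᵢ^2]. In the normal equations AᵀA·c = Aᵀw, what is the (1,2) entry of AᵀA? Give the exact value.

Row 1 ↔ basis 1, column 2 ↔ basis u, so (AᵀA)_{1,2} = Σᵢ u = (1)·(2) + (1)·(5) + (1)·(8) + (1)·(10) = 25.

25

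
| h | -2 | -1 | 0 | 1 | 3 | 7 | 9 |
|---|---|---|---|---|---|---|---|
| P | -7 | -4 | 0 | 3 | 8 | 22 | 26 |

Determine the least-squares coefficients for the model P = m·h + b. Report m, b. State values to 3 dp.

m = 3.051, b = -0.552

Forming MᵀM = [[145, 17]; [17, 7]] and MᵀP = [433, 48]ᵀ gives MᵀM·[m, b]ᵀ = MᵀP.
det = 145·7 − 17² = 726.
m = (433·7 − 17·48)/726 = 2215/726; b = (145·48 − 17·433)/726 = -401/726.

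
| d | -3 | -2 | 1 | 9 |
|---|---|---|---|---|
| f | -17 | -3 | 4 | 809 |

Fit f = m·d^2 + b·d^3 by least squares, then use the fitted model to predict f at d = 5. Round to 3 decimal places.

XᵀX·[m, b]ᵀ = Xᵀf reads: 6659·m + 58775·b = 65368;  58775·m + 532235·b = 590248.
Δ = 6659·532235 − 58775² = 89652240.
m = (65368·532235 − 58775·590248)/89652240 = 413797/373551; b = (6659·590248 − 58775·65368)/89652240 = 1842859/1867755.
At d = 5: f̂ = (413797/373551)·(25) + (1842859/1867755)·(125) = 56416400/373551.

f̂ = 151.027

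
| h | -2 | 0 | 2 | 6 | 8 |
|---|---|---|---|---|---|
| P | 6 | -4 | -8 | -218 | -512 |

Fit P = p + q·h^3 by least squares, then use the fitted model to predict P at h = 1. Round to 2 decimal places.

XᵀX·[p, q]ᵀ = XᵀP reads: 5·p + 728·q = -736;  728·p + 308928·q = -309344.
(Σ1 = 5, Σh^3 = 728, Σh^3·h^3 = 308928, ΣP = -736, Σh^3·P = -309344.)
Eliminating q: 308928·(row 1) − 728·(row 2) gives 1014656·p = 308928·(-736) − 728·(-309344) = -2168576, so p = -16942/7927.
Then q = ((-309344) − 728·(-16942/7927))/308928 = -31591/31708.
At h = 1: P̂ = (-16942/7927)·(1) + (-31591/31708)·(1) = -99359/31708.

P̂ = -3.13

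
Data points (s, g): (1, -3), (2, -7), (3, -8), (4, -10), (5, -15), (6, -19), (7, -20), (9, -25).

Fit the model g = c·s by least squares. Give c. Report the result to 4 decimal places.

c = -2.8733

XᵀX·[c]ᵀ = Xᵀg reads: 221·c = -635.
Hence c = -635 / 221 ≈ -2.8733.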